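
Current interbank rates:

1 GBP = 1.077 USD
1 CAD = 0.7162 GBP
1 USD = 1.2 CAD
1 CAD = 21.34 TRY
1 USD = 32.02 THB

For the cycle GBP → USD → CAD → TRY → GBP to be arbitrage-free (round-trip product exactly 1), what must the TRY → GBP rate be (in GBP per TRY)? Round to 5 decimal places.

0.03626

Known legs of the cycle: 1.077 × 1.2 × 21.34 = 27.579816
For no arbitrage the full-cycle product must be 1, so the missing rate is 1 / 27.579816 ≈ 0.0362584.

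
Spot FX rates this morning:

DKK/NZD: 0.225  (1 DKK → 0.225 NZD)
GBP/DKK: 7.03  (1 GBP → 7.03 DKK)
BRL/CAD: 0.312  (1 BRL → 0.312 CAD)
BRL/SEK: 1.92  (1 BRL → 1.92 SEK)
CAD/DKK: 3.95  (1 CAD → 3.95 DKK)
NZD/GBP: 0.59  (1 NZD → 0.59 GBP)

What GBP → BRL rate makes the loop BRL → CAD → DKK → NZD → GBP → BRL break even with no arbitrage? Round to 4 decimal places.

6.1124

Known legs of the cycle: 0.312 × 3.95 × 0.225 × 0.59 = 0.1636011
For no arbitrage the full-cycle product must be 1, so the missing rate is 1 / 0.1636011 ≈ 6.112428.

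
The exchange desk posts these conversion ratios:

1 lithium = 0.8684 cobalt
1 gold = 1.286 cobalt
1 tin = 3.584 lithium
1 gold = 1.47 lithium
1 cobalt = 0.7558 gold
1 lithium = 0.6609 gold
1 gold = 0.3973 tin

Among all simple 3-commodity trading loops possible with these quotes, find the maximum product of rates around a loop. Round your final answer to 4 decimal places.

0.9648

gold→lithium→cobalt→gold: 1.47 × 0.8684 × 0.7558 = 0.96481
gold→tin→lithium→gold: 0.3973 × 3.584 × 0.6609 = 0.94107
Maximum is gold→lithium→cobalt→gold at 0.9648; no arbitrage — every cycle loses value.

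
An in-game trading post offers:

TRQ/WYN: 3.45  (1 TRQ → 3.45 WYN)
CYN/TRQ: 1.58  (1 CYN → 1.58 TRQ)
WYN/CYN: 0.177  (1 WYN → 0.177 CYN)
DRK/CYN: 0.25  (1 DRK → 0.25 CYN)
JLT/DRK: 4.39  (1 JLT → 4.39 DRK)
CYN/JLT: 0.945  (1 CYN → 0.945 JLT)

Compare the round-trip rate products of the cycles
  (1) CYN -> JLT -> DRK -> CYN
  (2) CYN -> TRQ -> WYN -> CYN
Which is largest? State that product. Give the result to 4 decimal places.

(1) 0.945 × 4.39 × 0.25 = 1.03714
(2) 1.58 × 3.45 × 0.177 = 0.96483
Highest is cycle (1) at 1.0371 (>1, arbitrage).

1.0371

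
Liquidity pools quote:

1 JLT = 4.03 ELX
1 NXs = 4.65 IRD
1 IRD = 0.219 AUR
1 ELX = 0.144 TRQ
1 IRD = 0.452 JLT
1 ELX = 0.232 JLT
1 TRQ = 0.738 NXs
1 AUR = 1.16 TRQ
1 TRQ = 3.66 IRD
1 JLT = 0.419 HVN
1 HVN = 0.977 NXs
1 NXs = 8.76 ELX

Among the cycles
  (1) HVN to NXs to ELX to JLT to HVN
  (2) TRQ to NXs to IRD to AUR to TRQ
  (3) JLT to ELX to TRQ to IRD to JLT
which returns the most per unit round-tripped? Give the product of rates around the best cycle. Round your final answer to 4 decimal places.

0.9600

(1) 0.977 × 8.76 × 0.232 × 0.419 = 0.83196
(2) 0.738 × 4.65 × 0.219 × 1.16 = 0.87179
(3) 4.03 × 0.144 × 3.66 × 0.452 = 0.96003
Highest is cycle (3) at 0.9600 (≤1, no arbitrage).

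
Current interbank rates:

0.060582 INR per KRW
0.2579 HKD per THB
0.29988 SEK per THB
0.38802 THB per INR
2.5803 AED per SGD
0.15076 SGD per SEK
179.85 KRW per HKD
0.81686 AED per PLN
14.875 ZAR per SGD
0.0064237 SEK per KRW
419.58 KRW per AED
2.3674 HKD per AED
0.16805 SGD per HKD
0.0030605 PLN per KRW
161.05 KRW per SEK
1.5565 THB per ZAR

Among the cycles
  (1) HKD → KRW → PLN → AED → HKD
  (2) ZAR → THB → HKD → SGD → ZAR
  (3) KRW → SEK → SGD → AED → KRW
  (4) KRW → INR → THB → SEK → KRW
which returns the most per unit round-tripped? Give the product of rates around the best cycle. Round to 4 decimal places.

1.1353

(1) 179.85 × 0.0030605 × 0.81686 × 2.3674 = 1.06444
(2) 1.5565 × 0.2579 × 0.16805 × 14.875 = 1.00345
(3) 0.0064237 × 0.15076 × 2.5803 × 419.58 = 1.04847
(4) 0.060582 × 0.38802 × 0.29988 × 161.05 = 1.13529
Highest is cycle (4) at 1.1353 (>1, arbitrage).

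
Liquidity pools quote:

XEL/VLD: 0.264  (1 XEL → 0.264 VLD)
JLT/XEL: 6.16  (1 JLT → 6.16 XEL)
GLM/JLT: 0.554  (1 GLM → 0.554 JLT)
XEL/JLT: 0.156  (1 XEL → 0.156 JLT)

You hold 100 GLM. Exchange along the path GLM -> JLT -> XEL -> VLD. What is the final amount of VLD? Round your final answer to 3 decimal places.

90.094

100 GLM × 0.554 = 55.4 JLT
55.4 JLT × 6.16 = 341.264 XEL
341.264 XEL × 0.264 = 90.093696 VLD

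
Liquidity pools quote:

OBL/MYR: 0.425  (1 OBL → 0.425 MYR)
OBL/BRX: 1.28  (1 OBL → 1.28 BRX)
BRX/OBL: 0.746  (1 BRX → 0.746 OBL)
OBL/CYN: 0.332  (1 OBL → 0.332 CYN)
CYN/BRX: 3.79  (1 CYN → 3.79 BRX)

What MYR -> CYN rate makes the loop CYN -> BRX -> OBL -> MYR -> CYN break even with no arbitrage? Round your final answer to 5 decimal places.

0.83221

Known legs of the cycle: 3.79 × 0.746 × 0.425 = 1.2016195
For no arbitrage the full-cycle product must be 1, so the missing rate is 1 / 1.2016195 ≈ 0.8322102.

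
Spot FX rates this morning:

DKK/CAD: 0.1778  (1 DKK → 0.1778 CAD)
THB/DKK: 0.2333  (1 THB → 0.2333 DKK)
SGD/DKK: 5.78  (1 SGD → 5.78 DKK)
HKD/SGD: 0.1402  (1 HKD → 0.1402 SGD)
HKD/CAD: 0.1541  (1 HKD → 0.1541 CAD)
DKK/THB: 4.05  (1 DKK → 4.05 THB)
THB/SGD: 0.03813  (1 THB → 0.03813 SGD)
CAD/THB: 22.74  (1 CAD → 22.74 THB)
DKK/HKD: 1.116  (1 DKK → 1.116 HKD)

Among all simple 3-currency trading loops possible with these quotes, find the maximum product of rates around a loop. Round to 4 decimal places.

THB→DKK→CAD→THB: 0.2333 × 0.1778 × 22.74 = 0.94327
SGD→DKK→HKD→SGD: 5.78 × 1.116 × 0.1402 = 0.90436
SGD→DKK→THB→SGD: 5.78 × 4.05 × 0.03813 = 0.89259
Maximum is THB→DKK→CAD→THB at 0.9433; no arbitrage — every cycle loses value.

0.9433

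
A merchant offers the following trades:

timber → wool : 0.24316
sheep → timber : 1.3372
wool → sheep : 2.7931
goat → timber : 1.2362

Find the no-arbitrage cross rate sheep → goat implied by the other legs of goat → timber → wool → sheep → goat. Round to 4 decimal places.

1.1911

Known legs of the cycle: 1.2362 × 0.24316 × 2.7931 = 0.8395901962952
For no arbitrage the full-cycle product must be 1, so the missing rate is 1 / 0.8395901962952 ≈ 1.191057.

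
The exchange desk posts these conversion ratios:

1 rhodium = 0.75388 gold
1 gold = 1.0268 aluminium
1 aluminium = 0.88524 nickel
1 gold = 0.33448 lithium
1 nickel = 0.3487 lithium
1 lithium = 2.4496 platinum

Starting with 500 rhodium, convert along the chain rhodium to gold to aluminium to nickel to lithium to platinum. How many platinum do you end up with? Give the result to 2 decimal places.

292.66

500 rhodium × 0.75388 = 376.94 gold
376.94 gold × 1.0268 = 387.041992 aluminium
387.041992 aluminium × 0.88524 = 342.62505299808 nickel
342.62505299808 nickel × 0.3487 = 119.473355980430496 lithium
119.473355980430496 lithium × 2.4496 = 292.6619328096625430016 platinum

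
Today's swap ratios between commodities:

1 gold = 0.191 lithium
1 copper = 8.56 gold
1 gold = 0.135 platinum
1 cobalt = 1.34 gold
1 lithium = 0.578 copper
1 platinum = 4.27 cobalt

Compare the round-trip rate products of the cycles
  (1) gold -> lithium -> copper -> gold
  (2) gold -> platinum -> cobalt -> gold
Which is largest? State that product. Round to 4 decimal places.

(1) 0.191 × 0.578 × 8.56 = 0.94501
(2) 0.135 × 4.27 × 1.34 = 0.77244
Highest is cycle (1) at 0.9450 (≤1, no arbitrage).

0.9450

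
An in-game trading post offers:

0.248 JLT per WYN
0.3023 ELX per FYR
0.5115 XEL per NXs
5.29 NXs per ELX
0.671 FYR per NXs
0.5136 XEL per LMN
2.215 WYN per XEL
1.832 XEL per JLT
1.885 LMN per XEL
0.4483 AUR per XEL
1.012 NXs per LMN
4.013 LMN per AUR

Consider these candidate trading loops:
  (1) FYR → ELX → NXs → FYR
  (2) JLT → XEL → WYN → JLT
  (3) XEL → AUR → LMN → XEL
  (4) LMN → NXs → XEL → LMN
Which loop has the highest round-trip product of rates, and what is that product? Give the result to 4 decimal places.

(1) 0.3023 × 5.29 × 0.671 = 1.07304
(2) 1.832 × 2.215 × 0.248 = 1.00635
(3) 0.4483 × 4.013 × 0.5136 = 0.92398
(4) 1.012 × 0.5115 × 1.885 = 0.97575
Highest is cycle (1) at 1.0730 (>1, arbitrage).

1.0730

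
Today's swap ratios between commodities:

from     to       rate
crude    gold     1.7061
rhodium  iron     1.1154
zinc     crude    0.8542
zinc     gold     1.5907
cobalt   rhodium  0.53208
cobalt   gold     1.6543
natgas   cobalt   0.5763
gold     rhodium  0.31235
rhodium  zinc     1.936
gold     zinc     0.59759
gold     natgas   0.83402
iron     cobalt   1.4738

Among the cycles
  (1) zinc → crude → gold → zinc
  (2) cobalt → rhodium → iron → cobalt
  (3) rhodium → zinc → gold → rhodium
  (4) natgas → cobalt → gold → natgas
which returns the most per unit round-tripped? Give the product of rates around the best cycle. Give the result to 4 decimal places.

0.9619

(1) 0.8542 × 1.7061 × 0.59759 = 0.87090
(2) 0.53208 × 1.1154 × 1.4738 = 0.87467
(3) 1.936 × 1.5907 × 0.31235 = 0.96191
(4) 0.5763 × 1.6543 × 0.83402 = 0.79513
Highest is cycle (3) at 0.9619 (≤1, no arbitrage).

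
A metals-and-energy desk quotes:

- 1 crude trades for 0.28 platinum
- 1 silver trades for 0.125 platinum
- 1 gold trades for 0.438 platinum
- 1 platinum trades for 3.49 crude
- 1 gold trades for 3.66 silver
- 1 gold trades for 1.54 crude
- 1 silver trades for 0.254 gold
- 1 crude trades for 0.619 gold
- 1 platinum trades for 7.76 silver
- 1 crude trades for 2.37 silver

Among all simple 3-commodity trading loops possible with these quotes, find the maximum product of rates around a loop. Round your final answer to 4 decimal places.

silver→platinum→crude→silver: 0.125 × 3.49 × 2.37 = 1.03391
gold→platinum→crude→gold: 0.438 × 3.49 × 0.619 = 0.94622
silver→gold→crude→silver: 0.254 × 1.54 × 2.37 = 0.92705
silver→gold→platinum→silver: 0.254 × 0.438 × 7.76 = 0.86332
Maximum is silver→platinum→crude→silver at 1.0339; arbitrage exists.

1.0339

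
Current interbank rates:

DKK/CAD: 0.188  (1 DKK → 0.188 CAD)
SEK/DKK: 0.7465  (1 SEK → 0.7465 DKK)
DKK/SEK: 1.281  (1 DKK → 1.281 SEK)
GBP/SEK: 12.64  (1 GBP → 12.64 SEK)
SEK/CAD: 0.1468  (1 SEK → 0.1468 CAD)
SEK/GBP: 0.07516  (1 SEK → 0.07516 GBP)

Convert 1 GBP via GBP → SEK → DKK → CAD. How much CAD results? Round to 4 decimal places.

1.7739

1 GBP × 12.64 = 12.64 SEK
12.64 SEK × 0.7465 = 9.43576 DKK
9.43576 DKK × 0.188 = 1.77392288 CAD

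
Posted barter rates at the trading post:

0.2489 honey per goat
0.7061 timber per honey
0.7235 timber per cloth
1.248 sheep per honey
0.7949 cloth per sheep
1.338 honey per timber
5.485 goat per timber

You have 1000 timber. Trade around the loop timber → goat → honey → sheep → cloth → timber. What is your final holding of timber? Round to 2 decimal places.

979.87

1000 timber × 5.485 = 5485 goat
5485 goat × 0.2489 = 1365.2165 honey
1365.2165 honey × 1.248 = 1703.790192 sheep
1703.790192 sheep × 0.7949 = 1354.3428236208 cloth
1354.3428236208 cloth × 0.7235 = 979.8670328896488 timber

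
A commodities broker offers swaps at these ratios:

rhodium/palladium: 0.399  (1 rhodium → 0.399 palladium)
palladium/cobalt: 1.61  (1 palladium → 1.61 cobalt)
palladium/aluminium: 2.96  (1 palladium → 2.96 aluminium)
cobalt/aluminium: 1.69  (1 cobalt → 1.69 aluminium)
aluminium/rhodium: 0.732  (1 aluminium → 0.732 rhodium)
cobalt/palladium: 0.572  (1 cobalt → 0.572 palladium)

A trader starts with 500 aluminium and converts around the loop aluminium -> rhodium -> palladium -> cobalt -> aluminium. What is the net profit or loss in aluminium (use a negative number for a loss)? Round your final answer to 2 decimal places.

500 aluminium × 0.732 = 366 rhodium
366 rhodium × 0.399 = 146.034 palladium
146.034 palladium × 1.61 = 235.11474 cobalt
235.11474 cobalt × 1.69 = 397.3439106 aluminium
Net change: 397.3439106 − 500 = -102.6560894 aluminium

-102.66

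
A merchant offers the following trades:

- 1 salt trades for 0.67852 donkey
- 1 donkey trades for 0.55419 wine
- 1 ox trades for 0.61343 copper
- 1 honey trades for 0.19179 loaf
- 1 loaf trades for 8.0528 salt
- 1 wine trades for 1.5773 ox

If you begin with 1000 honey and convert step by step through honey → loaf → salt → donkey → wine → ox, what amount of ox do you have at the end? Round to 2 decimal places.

1000 honey × 0.19179 = 191.79 loaf
191.79 loaf × 8.0528 = 1544.446512 salt
1544.446512 salt × 0.67852 = 1047.93784732224 donkey
1047.93784732224 donkey × 0.55419 = 580.7566756075121856 wine
580.7566756075121856 wine × 1.5773 = 916.02750443572897034688 ox

916.03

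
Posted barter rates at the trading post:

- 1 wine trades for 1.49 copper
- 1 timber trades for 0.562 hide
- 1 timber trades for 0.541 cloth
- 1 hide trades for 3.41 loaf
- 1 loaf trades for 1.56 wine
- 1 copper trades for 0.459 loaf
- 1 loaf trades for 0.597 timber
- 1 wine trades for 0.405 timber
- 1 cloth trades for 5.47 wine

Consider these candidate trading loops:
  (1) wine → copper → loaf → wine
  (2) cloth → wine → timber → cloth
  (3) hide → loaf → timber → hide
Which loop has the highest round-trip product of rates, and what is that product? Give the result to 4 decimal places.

(1) 1.49 × 0.459 × 1.56 = 1.06690
(2) 5.47 × 0.405 × 0.541 = 1.19850
(3) 3.41 × 0.597 × 0.562 = 1.14410
Highest is cycle (2) at 1.1985 (>1, arbitrage).

1.1985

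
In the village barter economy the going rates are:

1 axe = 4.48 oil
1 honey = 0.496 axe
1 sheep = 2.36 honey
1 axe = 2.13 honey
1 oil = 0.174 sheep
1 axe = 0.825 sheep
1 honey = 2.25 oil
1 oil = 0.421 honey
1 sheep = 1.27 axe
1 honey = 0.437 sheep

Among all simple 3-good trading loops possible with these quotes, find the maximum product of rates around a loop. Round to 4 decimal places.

honey→sheep→axe→honey: 0.437 × 1.27 × 2.13 = 1.18213
oil→sheep→axe→oil: 0.174 × 1.27 × 4.48 = 0.98999
honey→axe→sheep→honey: 0.496 × 0.825 × 2.36 = 0.96571
honey→axe→oil→honey: 0.496 × 4.48 × 0.421 = 0.93550
honey→oil→sheep→honey: 2.25 × 0.174 × 2.36 = 0.92394
Maximum is honey→sheep→axe→honey at 1.1821; arbitrage exists.

1.1821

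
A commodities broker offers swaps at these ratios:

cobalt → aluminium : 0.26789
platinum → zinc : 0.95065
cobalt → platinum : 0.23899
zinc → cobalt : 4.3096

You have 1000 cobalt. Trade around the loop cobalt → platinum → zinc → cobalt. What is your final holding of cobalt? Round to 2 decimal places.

979.12

1000 cobalt × 0.23899 = 238.99 platinum
238.99 platinum × 0.95065 = 227.1958435 zinc
227.1958435 zinc × 4.3096 = 979.1232071476 cobalt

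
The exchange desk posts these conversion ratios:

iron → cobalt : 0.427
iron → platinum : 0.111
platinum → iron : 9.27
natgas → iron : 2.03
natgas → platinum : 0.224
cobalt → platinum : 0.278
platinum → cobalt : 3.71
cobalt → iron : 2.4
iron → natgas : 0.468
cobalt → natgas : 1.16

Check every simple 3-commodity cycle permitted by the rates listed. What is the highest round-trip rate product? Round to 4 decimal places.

cobalt→platinum→iron→cobalt: 0.278 × 9.27 × 0.427 = 1.10040
cobalt→natgas→iron→cobalt: 1.16 × 2.03 × 0.427 = 1.00550
cobalt→iron→platinum→cobalt: 2.4 × 0.111 × 3.71 = 0.98834
iron→natgas→platinum→iron: 0.468 × 0.224 × 9.27 = 0.97179
cobalt→natgas→platinum→cobalt: 1.16 × 0.224 × 3.71 = 0.96401
Maximum is cobalt→platinum→iron→cobalt at 1.1004; arbitrage exists.

1.1004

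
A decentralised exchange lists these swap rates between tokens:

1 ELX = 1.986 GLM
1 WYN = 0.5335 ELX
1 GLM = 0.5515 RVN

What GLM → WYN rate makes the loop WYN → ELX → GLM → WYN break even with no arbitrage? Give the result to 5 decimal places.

Known legs of the cycle: 0.5335 × 1.986 = 1.059531
For no arbitrage the full-cycle product must be 1, so the missing rate is 1 / 1.059531 ≈ 0.9438138.

0.94381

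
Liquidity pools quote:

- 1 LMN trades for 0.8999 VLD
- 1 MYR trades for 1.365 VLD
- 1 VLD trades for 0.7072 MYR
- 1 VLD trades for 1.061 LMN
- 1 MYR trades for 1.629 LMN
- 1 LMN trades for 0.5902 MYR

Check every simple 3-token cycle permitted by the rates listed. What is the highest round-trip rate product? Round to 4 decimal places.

LMN→VLD→MYR→LMN: 0.8999 × 0.7072 × 1.629 = 1.03671
LMN→MYR→VLD→LMN: 0.5902 × 1.365 × 1.061 = 0.85477
Maximum is LMN→VLD→MYR→LMN at 1.0367; arbitrage exists.

1.0367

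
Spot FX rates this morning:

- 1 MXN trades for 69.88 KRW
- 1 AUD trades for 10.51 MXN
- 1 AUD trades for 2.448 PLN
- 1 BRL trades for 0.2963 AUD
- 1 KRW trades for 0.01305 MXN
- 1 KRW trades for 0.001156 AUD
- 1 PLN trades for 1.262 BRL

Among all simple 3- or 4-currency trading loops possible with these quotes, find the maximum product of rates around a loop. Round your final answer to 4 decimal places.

BRL→AUD→PLN→BRL: 0.2963 × 2.448 × 1.262 = 0.91538
MXN→KRW→AUD→MXN: 69.88 × 0.001156 × 10.51 = 0.84901
Maximum is BRL→AUD→PLN→BRL at 0.9154; no arbitrage — every cycle loses value.

0.9154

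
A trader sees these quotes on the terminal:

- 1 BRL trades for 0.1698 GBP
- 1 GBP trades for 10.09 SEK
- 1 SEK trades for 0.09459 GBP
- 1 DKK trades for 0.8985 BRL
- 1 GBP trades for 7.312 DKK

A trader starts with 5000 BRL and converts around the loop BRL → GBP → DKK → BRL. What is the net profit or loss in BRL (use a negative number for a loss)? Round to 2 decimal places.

577.79

5000 BRL × 0.1698 = 849 GBP
849 GBP × 7.312 = 6207.888 DKK
6207.888 DKK × 0.8985 = 5577.787368 BRL
Net change: 5577.787368 − 5000 = 577.787368 BRL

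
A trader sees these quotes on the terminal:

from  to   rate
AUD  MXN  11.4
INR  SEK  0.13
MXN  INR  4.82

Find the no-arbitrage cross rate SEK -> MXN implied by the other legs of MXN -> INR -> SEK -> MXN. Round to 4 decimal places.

Known legs of the cycle: 4.82 × 0.13 = 0.6266
For no arbitrage the full-cycle product must be 1, so the missing rate is 1 / 0.6266 ≈ 1.595914.

1.5959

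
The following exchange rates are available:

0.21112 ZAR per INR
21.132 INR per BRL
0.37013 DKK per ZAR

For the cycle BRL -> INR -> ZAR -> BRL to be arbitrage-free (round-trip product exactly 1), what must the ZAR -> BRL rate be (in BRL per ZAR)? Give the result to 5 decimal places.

Known legs of the cycle: 21.132 × 0.21112 = 4.46138784
For no arbitrage the full-cycle product must be 1, so the missing rate is 1 / 4.46138784 ≈ 0.2241455.

0.22415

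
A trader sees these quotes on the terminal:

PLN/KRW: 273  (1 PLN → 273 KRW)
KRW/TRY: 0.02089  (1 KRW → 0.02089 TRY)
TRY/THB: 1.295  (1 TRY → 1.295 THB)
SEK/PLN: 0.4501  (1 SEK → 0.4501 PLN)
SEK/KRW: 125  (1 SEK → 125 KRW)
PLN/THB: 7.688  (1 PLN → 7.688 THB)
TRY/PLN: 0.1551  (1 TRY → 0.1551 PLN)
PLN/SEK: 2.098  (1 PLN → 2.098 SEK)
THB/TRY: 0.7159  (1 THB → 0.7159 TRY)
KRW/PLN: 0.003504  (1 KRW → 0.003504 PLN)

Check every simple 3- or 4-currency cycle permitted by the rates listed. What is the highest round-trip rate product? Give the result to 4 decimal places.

0.9189

SEK→KRW→PLN→SEK: 125 × 0.003504 × 2.098 = 0.91892
TRY→PLN→KRW→TRY: 0.1551 × 273 × 0.02089 = 0.88453
THB→TRY→PLN→THB: 0.7159 × 0.1551 × 7.688 = 0.85365
SEK→KRW→TRY→PLN→SEK: 125 × 0.02089 × 0.1551 × 2.098 = 0.84970
Maximum is SEK→KRW→PLN→SEK at 0.9189; no arbitrage — every cycle loses value.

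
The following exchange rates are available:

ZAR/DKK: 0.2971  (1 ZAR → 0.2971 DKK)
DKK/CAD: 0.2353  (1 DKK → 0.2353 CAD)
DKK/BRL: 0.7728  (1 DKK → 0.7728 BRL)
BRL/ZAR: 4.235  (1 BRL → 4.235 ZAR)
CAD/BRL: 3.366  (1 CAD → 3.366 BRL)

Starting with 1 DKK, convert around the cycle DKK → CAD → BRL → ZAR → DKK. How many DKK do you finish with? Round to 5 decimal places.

1 DKK × 0.2353 = 0.2353 CAD
0.2353 CAD × 3.366 = 0.7920198 BRL
0.7920198 BRL × 4.235 = 3.354203853 ZAR
3.354203853 ZAR × 0.2971 = 0.9965339647263 DKK

0.99653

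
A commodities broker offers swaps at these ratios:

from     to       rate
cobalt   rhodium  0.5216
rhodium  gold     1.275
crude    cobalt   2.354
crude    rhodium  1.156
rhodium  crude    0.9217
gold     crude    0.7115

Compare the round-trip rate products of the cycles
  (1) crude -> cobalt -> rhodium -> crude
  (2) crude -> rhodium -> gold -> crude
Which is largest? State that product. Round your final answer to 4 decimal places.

(1) 2.354 × 0.5216 × 0.9217 = 1.13171
(2) 1.156 × 1.275 × 0.7115 = 1.04868
Highest is cycle (1) at 1.1317 (>1, arbitrage).

1.1317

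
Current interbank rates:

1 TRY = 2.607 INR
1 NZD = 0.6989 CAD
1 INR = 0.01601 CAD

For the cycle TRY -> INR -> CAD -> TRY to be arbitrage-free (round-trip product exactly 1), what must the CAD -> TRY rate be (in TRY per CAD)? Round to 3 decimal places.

Known legs of the cycle: 2.607 × 0.01601 = 0.04173807
For no arbitrage the full-cycle product must be 1, so the missing rate is 1 / 0.04173807 ≈ 23.95894.

23.959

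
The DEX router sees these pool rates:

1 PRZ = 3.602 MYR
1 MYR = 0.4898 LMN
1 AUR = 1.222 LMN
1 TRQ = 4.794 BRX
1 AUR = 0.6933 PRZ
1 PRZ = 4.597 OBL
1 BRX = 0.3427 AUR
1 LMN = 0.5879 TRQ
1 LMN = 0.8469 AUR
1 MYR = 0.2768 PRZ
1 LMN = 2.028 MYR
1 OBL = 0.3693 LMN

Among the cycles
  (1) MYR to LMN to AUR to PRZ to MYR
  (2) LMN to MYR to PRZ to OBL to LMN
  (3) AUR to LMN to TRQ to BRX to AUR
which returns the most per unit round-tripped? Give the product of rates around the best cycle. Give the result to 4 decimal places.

(1) 0.4898 × 0.8469 × 0.6933 × 3.602 = 1.03590
(2) 2.028 × 0.2768 × 4.597 × 0.3693 = 0.95299
(3) 1.222 × 0.5879 × 4.794 × 0.3427 = 1.18028
Highest is cycle (3) at 1.1803 (>1, arbitrage).

1.1803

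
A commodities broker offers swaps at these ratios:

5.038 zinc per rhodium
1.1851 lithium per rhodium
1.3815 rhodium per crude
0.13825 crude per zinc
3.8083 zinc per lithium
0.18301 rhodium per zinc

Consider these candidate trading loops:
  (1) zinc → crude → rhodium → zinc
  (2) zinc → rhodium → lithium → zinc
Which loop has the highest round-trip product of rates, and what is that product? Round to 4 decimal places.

(1) 0.13825 × 1.3815 × 5.038 = 0.96222
(2) 0.18301 × 1.1851 × 3.8083 = 0.82596
Highest is cycle (1) at 0.9622 (≤1, no arbitrage).

0.9622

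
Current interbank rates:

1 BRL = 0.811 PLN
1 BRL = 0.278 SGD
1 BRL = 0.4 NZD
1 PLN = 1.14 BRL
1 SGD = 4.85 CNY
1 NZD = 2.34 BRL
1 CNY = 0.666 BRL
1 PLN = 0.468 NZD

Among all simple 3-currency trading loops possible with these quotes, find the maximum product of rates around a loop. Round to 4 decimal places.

0.8980

SGD→CNY→BRL→SGD: 4.85 × 0.666 × 0.278 = 0.89797
PLN→NZD→BRL→PLN: 0.468 × 2.34 × 0.811 = 0.88814
Maximum is SGD→CNY→BRL→SGD at 0.8980; no arbitrage — every cycle loses value.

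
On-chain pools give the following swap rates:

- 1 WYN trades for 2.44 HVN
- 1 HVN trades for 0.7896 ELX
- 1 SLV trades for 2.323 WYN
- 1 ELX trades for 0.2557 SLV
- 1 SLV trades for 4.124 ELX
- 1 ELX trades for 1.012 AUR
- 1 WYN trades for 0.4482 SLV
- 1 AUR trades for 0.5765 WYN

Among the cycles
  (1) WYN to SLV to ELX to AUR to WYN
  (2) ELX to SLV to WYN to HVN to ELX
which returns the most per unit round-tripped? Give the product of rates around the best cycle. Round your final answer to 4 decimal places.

(1) 0.4482 × 4.124 × 1.012 × 0.5765 = 1.07838
(2) 0.2557 × 2.323 × 2.44 × 0.7896 = 1.14440
Highest is cycle (2) at 1.1444 (>1, arbitrage).

1.1444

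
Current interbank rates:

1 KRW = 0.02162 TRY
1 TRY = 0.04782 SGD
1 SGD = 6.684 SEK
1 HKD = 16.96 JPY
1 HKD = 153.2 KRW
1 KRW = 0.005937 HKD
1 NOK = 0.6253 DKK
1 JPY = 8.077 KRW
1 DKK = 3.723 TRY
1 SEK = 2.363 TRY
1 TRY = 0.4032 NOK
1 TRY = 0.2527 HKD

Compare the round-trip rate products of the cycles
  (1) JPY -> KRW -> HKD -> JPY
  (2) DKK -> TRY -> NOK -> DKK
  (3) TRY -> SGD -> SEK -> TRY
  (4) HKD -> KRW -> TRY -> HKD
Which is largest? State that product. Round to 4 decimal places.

(1) 8.077 × 0.005937 × 16.96 = 0.81329
(2) 3.723 × 0.4032 × 0.6253 = 0.93865
(3) 0.04782 × 6.684 × 2.363 = 0.75528
(4) 153.2 × 0.02162 × 0.2527 = 0.83699
Highest is cycle (2) at 0.9386 (≤1, no arbitrage).

0.9386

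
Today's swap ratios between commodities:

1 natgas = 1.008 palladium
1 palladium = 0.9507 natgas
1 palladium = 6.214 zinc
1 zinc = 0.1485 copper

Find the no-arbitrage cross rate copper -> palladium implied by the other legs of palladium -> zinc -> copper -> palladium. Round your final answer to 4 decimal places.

Known legs of the cycle: 6.214 × 0.1485 = 0.922779
For no arbitrage the full-cycle product must be 1, so the missing rate is 1 / 0.922779 ≈ 1.083683.

1.0837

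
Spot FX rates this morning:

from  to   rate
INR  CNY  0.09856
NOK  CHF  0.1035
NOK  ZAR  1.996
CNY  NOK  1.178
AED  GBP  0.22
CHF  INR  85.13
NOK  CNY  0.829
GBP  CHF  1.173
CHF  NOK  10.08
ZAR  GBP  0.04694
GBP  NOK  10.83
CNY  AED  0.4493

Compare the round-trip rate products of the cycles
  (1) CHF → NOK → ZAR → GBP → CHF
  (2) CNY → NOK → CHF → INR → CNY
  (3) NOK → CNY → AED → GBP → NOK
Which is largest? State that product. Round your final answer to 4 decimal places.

(1) 10.08 × 1.996 × 0.04694 × 1.173 = 1.10780
(2) 1.178 × 0.1035 × 85.13 × 0.09856 = 1.02298
(3) 0.829 × 0.4493 × 0.22 × 10.83 = 0.88745
Highest is cycle (1) at 1.1078 (>1, arbitrage).

1.1078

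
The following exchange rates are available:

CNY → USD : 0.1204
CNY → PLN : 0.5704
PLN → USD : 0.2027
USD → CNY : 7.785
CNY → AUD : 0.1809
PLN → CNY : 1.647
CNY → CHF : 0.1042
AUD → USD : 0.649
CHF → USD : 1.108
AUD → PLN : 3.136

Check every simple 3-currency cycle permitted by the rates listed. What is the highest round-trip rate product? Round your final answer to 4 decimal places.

AUD→PLN→CNY→AUD: 3.136 × 1.647 × 0.1809 = 0.93435
AUD→USD→CNY→AUD: 0.649 × 7.785 × 0.1809 = 0.91399
CNY→PLN→USD→CNY: 0.5704 × 0.2027 × 7.785 = 0.90010
CNY→CHF→USD→CNY: 0.1042 × 1.108 × 7.785 = 0.89881
Maximum is AUD→PLN→CNY→AUD at 0.9343; no arbitrage — every cycle loses value.

0.9343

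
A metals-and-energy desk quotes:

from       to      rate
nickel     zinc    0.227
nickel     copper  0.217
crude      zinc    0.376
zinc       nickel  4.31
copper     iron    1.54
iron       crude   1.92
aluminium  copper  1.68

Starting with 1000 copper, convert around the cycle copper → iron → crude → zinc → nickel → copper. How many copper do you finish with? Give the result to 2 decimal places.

1039.79

1000 copper × 1.54 = 1540 iron
1540 iron × 1.92 = 2956.8 crude
2956.8 crude × 0.376 = 1111.7568 zinc
1111.7568 zinc × 4.31 = 4791.671808 nickel
4791.671808 nickel × 0.217 = 1039.792782336 copper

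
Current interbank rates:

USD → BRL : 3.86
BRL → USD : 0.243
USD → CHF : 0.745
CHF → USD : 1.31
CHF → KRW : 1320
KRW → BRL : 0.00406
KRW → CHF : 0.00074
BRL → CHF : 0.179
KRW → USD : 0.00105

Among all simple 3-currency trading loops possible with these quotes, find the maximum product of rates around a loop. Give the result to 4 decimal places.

1.0326

CHF→KRW→USD→CHF: 1320 × 0.00105 × 0.745 = 1.03257
CHF→KRW→BRL→CHF: 1320 × 0.00406 × 0.179 = 0.95930
CHF→USD→BRL→CHF: 1.31 × 3.86 × 0.179 = 0.90513
Maximum is CHF→KRW→USD→CHF at 1.0326; arbitrage exists.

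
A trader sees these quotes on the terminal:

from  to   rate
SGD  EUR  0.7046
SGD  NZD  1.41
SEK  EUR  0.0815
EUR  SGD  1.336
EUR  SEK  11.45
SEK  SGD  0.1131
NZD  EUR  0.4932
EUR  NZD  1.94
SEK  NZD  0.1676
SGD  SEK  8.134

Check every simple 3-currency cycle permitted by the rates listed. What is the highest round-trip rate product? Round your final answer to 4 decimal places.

EUR→SEK→NZD→EUR: 11.45 × 0.1676 × 0.4932 = 0.94646
EUR→SGD→NZD→EUR: 1.336 × 1.41 × 0.4932 = 0.92907
EUR→SEK→SGD→EUR: 11.45 × 0.1131 × 0.7046 = 0.91245
EUR→SGD→SEK→EUR: 1.336 × 8.134 × 0.0815 = 0.88566
Maximum is EUR→SEK→NZD→EUR at 0.9465; no arbitrage — every cycle loses value.

0.9465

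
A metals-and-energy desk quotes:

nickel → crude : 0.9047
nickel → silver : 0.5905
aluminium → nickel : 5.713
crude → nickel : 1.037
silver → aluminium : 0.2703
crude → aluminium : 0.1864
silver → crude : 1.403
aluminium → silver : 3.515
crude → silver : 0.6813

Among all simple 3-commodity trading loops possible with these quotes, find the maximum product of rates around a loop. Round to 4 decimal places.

crude→aluminium→nickel→crude: 0.1864 × 5.713 × 0.9047 = 0.96342
silver→crude→aluminium→silver: 1.403 × 0.1864 × 3.515 = 0.91924
silver→aluminium→nickel→silver: 0.2703 × 5.713 × 0.5905 = 0.91186
silver→crude→nickel→silver: 1.403 × 1.037 × 0.5905 = 0.85912
Maximum is crude→aluminium→nickel→crude at 0.9634; no arbitrage — every cycle loses value.

0.9634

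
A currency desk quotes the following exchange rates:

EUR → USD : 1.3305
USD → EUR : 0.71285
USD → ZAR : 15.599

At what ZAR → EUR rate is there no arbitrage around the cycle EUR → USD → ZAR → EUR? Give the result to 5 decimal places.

Known legs of the cycle: 1.3305 × 15.599 = 20.7544695
For no arbitrage the full-cycle product must be 1, so the missing rate is 1 / 20.7544695 ≈ 0.0481824.

0.04818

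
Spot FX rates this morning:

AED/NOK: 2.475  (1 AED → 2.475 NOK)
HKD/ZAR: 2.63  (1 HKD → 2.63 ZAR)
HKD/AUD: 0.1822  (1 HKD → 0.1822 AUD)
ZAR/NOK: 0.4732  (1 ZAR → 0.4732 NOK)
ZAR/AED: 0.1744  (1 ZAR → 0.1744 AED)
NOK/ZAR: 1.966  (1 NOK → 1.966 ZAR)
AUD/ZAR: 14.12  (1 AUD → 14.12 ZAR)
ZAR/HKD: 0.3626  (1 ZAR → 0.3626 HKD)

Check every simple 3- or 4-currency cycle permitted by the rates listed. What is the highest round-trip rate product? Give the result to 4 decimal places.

HKD→AUD→ZAR→HKD: 0.1822 × 14.12 × 0.3626 = 0.93285
NOK→ZAR→AED→NOK: 1.966 × 0.1744 × 2.475 = 0.84860
Maximum is HKD→AUD→ZAR→HKD at 0.9328; no arbitrage — every cycle loses value.

0.9328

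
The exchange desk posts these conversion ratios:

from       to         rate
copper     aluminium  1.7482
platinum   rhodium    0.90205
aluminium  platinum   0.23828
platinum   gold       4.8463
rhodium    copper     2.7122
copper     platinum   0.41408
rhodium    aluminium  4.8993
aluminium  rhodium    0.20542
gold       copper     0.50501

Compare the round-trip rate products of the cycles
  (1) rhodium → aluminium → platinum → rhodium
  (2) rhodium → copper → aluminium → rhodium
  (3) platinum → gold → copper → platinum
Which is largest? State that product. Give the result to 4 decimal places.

(1) 4.8993 × 0.23828 × 0.90205 = 1.05306
(2) 2.7122 × 1.7482 × 0.20542 = 0.97399
(3) 4.8463 × 0.50501 × 0.41408 = 1.01343
Highest is cycle (1) at 1.0531 (>1, arbitrage).

1.0531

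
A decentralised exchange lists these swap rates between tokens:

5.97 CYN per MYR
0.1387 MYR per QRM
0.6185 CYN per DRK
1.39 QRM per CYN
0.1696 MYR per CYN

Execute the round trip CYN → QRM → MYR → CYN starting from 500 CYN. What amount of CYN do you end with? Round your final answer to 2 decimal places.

500 CYN × 1.39 = 695 QRM
695 QRM × 0.1387 = 96.3965 MYR
96.3965 MYR × 5.97 = 575.487105 CYN

575.49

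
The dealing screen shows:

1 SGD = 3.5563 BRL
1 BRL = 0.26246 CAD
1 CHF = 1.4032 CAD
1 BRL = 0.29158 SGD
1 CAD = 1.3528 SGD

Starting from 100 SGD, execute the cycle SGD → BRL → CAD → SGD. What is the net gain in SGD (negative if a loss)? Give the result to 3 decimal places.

26.269

100 SGD × 3.5563 = 355.63 BRL
355.63 BRL × 0.26246 = 93.3386498 CAD
93.3386498 CAD × 1.3528 = 126.26852544944 SGD
Net change: 126.26852544944 − 100 = 26.26852544944 SGD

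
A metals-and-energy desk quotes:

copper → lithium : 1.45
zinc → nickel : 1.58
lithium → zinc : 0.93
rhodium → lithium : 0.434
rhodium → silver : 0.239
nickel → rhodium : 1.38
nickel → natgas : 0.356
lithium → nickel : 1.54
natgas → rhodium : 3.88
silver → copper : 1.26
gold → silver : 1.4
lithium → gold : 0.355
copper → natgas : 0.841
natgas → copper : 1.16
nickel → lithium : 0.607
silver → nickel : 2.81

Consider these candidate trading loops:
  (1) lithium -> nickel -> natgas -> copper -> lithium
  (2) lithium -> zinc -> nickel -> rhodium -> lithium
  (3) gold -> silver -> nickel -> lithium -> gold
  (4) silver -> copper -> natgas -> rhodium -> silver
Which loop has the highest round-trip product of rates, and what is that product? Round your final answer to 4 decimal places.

0.9826

(1) 1.54 × 0.356 × 1.16 × 1.45 = 0.92214
(2) 0.93 × 1.58 × 1.38 × 0.434 = 0.88005
(3) 1.4 × 2.81 × 0.607 × 0.355 = 0.84772
(4) 1.26 × 0.841 × 3.88 × 0.239 = 0.98264
Highest is cycle (4) at 0.9826 (≤1, no arbitrage).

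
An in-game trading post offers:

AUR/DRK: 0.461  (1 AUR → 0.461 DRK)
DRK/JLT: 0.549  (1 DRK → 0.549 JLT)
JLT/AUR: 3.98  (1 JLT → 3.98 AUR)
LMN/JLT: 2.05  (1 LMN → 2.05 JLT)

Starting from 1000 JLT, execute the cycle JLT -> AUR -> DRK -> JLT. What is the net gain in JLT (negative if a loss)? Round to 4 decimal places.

7.2942

1000 JLT × 3.98 = 3980 AUR
3980 AUR × 0.461 = 1834.78 DRK
1834.78 DRK × 0.549 = 1007.29422 JLT
Net change: 1007.29422 − 1000 = 7.29422 JLT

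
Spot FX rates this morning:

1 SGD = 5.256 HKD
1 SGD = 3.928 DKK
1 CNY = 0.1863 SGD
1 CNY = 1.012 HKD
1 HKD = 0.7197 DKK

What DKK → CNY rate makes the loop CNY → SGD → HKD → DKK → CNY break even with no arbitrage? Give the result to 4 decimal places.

1.4190

Known legs of the cycle: 0.1863 × 5.256 × 0.7197 = 0.70472505816
For no arbitrage the full-cycle product must be 1, so the missing rate is 1 / 0.70472505816 ≈ 1.418993.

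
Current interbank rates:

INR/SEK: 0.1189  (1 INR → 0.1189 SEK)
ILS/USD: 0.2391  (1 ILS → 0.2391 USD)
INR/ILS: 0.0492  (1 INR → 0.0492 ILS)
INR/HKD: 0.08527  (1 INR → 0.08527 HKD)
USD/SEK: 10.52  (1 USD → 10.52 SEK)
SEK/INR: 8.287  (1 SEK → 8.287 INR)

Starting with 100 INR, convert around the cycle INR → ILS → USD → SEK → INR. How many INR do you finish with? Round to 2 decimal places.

100 INR × 0.0492 = 4.92 ILS
4.92 ILS × 0.2391 = 1.176372 USD
1.176372 USD × 10.52 = 12.37543344 SEK
12.37543344 SEK × 8.287 = 102.55521691728 INR

102.56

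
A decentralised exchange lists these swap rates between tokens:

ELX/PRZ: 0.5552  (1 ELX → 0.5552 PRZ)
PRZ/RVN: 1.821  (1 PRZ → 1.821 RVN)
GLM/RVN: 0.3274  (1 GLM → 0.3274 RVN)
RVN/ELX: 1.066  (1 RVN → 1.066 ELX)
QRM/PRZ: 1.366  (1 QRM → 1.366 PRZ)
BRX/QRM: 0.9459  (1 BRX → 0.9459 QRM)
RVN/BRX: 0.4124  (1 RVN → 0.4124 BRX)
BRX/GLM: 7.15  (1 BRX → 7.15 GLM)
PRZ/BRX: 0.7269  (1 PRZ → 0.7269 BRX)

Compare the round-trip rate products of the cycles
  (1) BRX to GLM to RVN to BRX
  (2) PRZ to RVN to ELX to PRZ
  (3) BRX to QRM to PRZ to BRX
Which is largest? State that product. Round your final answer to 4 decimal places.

1.0777

(1) 7.15 × 0.3274 × 0.4124 = 0.96539
(2) 1.821 × 1.066 × 0.5552 = 1.07775
(3) 0.9459 × 1.366 × 0.7269 = 0.93923
Highest is cycle (2) at 1.0777 (>1, arbitrage).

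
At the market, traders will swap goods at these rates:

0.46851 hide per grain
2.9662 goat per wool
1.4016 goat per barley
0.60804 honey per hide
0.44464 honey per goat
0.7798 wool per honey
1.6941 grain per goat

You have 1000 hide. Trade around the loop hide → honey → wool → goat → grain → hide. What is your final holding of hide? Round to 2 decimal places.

1116.28

1000 hide × 0.60804 = 608.04 honey
608.04 honey × 0.7798 = 474.149592 wool
474.149592 wool × 2.9662 = 1406.4225197904 goat
1406.4225197904 goat × 1.6941 = 2382.62039077691664 grain
2382.62039077691664 grain × 0.46851 = 1116.2814792828932150064 hide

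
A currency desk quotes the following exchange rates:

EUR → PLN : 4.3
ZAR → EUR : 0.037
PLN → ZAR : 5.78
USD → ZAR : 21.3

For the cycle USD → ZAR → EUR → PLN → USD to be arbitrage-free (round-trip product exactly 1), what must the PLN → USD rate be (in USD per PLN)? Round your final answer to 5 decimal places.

Known legs of the cycle: 21.3 × 0.037 × 4.3 = 3.38883
For no arbitrage the full-cycle product must be 1, so the missing rate is 1 / 3.38883 ≈ 0.2950871.

0.29509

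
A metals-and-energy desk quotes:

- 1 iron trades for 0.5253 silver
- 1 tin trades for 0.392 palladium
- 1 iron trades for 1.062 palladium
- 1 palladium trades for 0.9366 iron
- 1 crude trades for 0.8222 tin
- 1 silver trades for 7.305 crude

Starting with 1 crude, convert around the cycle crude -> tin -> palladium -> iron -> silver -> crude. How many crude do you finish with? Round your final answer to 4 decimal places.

1 crude × 0.8222 = 0.8222 tin
0.8222 tin × 0.392 = 0.3223024 palladium
0.3223024 palladium × 0.9366 = 0.30186842784 iron
0.30186842784 iron × 0.5253 = 0.158571485144352 silver
0.158571485144352 silver × 7.305 = 1.15836469897949136 crude

1.1584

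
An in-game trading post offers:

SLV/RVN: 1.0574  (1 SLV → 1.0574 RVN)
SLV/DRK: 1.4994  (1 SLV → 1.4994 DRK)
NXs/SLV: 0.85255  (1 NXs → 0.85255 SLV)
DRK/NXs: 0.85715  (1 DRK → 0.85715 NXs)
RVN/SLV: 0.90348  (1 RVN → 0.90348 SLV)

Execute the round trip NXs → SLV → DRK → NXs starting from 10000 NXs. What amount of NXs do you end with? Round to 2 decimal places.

10000 NXs × 0.85255 = 8525.5 SLV
8525.5 SLV × 1.4994 = 12783.1347 DRK
12783.1347 DRK × 0.85715 = 10957.063908105 NXs

10957.06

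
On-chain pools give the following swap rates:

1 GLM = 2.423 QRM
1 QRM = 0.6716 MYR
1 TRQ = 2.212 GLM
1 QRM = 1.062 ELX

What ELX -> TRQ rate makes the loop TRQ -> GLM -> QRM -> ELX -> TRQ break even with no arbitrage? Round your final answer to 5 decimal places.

0.17569

Known legs of the cycle: 2.212 × 2.423 × 1.062 = 5.691975912
For no arbitrage the full-cycle product must be 1, so the missing rate is 1 / 5.691975912 ≈ 0.1756859.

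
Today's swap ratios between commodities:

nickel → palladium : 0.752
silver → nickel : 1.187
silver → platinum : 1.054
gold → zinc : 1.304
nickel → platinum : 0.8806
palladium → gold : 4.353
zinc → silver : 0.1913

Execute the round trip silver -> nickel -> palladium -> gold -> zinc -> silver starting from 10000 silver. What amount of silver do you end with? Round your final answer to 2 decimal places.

9692.81

10000 silver × 1.187 = 11870 nickel
11870 nickel × 0.752 = 8926.24 palladium
8926.24 palladium × 4.353 = 38855.92272 gold
38855.92272 gold × 1.304 = 50668.12322688 zinc
50668.12322688 zinc × 0.1913 = 9692.811973302144 silver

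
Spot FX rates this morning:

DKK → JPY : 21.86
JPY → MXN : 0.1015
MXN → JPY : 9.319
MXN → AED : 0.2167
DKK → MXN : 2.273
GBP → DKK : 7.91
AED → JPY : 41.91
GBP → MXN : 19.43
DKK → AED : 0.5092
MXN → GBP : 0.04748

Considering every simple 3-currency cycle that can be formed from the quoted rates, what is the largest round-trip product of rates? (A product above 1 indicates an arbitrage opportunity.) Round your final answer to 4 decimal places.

0.9218

JPY→MXN→AED→JPY: 0.1015 × 0.2167 × 41.91 = 0.92181
DKK→MXN→GBP→DKK: 2.273 × 0.04748 × 7.91 = 0.85366
Maximum is JPY→MXN→AED→JPY at 0.9218; no arbitrage — every cycle loses value.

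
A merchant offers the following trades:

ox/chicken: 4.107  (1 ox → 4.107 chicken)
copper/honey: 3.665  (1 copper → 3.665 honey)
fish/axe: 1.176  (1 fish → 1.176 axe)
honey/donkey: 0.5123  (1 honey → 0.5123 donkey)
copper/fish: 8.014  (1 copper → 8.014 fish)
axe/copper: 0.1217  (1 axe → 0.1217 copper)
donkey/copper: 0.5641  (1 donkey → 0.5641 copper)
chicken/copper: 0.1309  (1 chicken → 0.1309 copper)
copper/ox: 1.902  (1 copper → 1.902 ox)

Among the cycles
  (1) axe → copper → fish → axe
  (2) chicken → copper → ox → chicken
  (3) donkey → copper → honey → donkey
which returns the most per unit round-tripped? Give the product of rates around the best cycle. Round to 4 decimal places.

1.1470

(1) 0.1217 × 8.014 × 1.176 = 1.14696
(2) 0.1309 × 1.902 × 4.107 = 1.02253
(3) 0.5641 × 3.665 × 0.5123 = 1.05914
Highest is cycle (1) at 1.1470 (>1, arbitrage).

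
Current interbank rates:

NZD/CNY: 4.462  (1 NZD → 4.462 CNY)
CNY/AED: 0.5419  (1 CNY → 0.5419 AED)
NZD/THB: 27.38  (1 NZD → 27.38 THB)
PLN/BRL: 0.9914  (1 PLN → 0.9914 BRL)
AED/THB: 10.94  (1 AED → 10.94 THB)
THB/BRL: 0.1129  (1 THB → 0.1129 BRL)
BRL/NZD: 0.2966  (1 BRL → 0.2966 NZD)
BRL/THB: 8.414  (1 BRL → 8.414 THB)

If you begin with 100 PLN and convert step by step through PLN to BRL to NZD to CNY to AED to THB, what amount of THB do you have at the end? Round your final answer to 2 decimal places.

777.83

100 PLN × 0.9914 = 99.14 BRL
99.14 BRL × 0.2966 = 29.404924 NZD
29.404924 NZD × 4.462 = 131.204770888 CNY
131.204770888 CNY × 0.5419 = 71.0998653442072 AED
71.0998653442072 AED × 10.94 = 777.832526865626768 THB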